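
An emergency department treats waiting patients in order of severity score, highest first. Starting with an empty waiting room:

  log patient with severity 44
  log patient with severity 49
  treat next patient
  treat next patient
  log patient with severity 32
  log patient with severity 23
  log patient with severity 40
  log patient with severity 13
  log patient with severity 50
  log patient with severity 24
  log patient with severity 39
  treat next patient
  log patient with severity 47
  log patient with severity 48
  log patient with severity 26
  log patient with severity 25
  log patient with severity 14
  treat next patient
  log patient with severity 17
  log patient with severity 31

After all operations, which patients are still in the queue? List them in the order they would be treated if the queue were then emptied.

insert 44 → {44}
insert 49 → {49, 44}
treat next patient → 49; now {44}
treat next patient → 44; now {}
insert 32 → {32}
insert 23 → {32, 23}
insert 40 → {40, 32, 23}
insert 13 → {40, 32, 23, 13}
insert 50 → {50, 40, 32, 23, 13}
insert 24 → {50, 40, 32, 24, 23, 13}
insert 39 → {50, 40, 39, 32, 24, 23, 13}
treat next patient → 50; now {40, 39, 32, 24, 23, 13}
insert 47 → {47, 40, 39, 32, 24, 23, 13}
insert 48 → {48, 47, 40, 39, 32, 24, 23, 13}
insert 26 → {48, 47, 40, 39, 32, 26, 24, 23, 13}
insert 25 → {48, 47, 40, 39, 32, 26, 25, 24, 23, 13}
insert 14 → {48, 47, 40, 39, 32, 26, 25, 24, 23, 14, 13}
treat next patient → 48; now {47, 40, 39, 32, 26, 25, 24, 23, 14, 13}
insert 17 → {47, 40, 39, 32, 26, 25, 24, 23, 17, 14, 13}
insert 31 → {47, 40, 39, 32, 31, 26, 25, 24, 23, 17, 14, 13}

47 → 40 → 39 → 32 → 31 → 26 → 25 → 24 → 23 → 17 → 14 → 13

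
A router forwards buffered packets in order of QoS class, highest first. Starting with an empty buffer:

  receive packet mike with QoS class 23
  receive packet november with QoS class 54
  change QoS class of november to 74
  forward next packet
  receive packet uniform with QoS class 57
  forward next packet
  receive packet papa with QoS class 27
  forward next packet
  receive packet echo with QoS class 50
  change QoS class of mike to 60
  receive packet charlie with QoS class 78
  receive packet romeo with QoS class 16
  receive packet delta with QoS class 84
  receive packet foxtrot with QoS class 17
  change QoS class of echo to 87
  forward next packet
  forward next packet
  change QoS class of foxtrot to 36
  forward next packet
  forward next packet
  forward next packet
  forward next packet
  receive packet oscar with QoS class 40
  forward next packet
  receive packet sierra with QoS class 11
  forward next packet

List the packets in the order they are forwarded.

november → uniform → papa → echo → delta → charlie → mike → foxtrot → romeo → oscar → sierra

add mike (QoS class 23) → {mike:23}
add november (QoS class 54) → {november:54, mike:23}
update november to QoS class 74 → {november:74, mike:23}
forward next packet → november; now {mike:23}
add uniform (QoS class 57) → {uniform:57, mike:23}
forward next packet → uniform; now {mike:23}
add papa (QoS class 27) → {papa:27, mike:23}
forward next packet → papa; now {mike:23}
add echo (QoS class 50) → {echo:50, mike:23}
update mike to QoS class 60 → {mike:60, echo:50}
add charlie (QoS class 78) → {charlie:78, mike:60, echo:50}
add romeo (QoS class 16) → {charlie:78, mike:60, echo:50, romeo:16}
add delta (QoS class 84) → {delta:84, charlie:78, mike:60, echo:50, romeo:16}
add foxtrot (QoS class 17) → {delta:84, charlie:78, mike:60, echo:50, foxtrot:17, romeo:16}
update echo to QoS class 87 → {echo:87, delta:84, charlie:78, mike:60, foxtrot:17, romeo:16}
forward next packet → echo; now {delta:84, charlie:78, mike:60, foxtrot:17, romeo:16}
forward next packet → delta; now {charlie:78, mike:60, foxtrot:17, romeo:16}
update foxtrot to QoS class 36 → {charlie:78, mike:60, foxtrot:36, romeo:16}
forward next packet → charlie; now {mike:60, foxtrot:36, romeo:16}
forward next packet → mike; now {foxtrot:36, romeo:16}
forward next packet → foxtrot; now {romeo:16}
forward next packet → romeo; now {}
add oscar (QoS class 40) → {oscar:40}
forward next packet → oscar; now {}
add sierra (QoS class 11) → {sierra:11}
forward next packet → sierra; now {}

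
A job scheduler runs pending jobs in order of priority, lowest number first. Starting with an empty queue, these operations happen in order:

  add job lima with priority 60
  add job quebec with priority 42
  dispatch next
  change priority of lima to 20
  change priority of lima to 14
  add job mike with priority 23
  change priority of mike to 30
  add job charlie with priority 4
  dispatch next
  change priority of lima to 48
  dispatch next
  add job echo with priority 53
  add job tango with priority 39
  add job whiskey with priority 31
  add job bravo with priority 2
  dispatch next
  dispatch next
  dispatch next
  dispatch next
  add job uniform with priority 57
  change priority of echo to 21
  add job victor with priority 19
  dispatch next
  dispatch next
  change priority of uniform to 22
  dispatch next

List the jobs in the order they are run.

add lima (priority 60) → {lima:60}
add quebec (priority 42) → {quebec:42, lima:60}
dispatch next → quebec; now {lima:60}
update lima to priority 20 → {lima:20}
update lima to priority 14 → {lima:14}
add mike (priority 23) → {lima:14, mike:23}
update mike to priority 30 → {lima:14, mike:30}
add charlie (priority 4) → {charlie:4, lima:14, mike:30}
dispatch next → charlie; now {lima:14, mike:30}
update lima to priority 48 → {mike:30, lima:48}
dispatch next → mike; now {lima:48}
add echo (priority 53) → {lima:48, echo:53}
add tango (priority 39) → {tango:39, lima:48, echo:53}
add whiskey (priority 31) → {whiskey:31, tango:39, lima:48, echo:53}
add bravo (priority 2) → {bravo:2, whiskey:31, tango:39, lima:48, echo:53}
dispatch next → bravo; now {whiskey:31, tango:39, lima:48, echo:53}
dispatch next → whiskey; now {tango:39, lima:48, echo:53}
dispatch next → tango; now {lima:48, echo:53}
dispatch next → lima; now {echo:53}
add uniform (priority 57) → {echo:53, uniform:57}
update echo to priority 21 → {echo:21, uniform:57}
add victor (priority 19) → {victor:19, echo:21, uniform:57}
dispatch next → victor; now {echo:21, uniform:57}
dispatch next → echo; now {uniform:57}
update uniform to priority 22 → {uniform:22}
dispatch next → uniform; now {}

[quebec, charlie, mike, bravo, whiskey, tango, lima, victor, echo, uniform]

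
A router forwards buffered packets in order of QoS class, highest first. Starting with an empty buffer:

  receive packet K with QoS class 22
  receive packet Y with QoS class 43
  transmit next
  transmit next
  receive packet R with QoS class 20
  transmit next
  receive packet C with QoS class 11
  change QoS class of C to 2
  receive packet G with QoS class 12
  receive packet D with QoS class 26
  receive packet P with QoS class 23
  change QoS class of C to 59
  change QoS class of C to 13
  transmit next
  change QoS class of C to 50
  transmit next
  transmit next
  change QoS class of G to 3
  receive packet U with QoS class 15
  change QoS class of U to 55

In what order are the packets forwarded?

add K (QoS class 22) → {K:22}
add Y (QoS class 43) → {Y:43, K:22}
transmit next → Y; now {K:22}
transmit next → K; now {}
add R (QoS class 20) → {R:20}
transmit next → R; now {}
add C (QoS class 11) → {C:11}
update C to QoS class 2 → {C:2}
add G (QoS class 12) → {G:12, C:2}
add D (QoS class 26) → {D:26, G:12, C:2}
add P (QoS class 23) → {D:26, P:23, G:12, C:2}
update C to QoS class 59 → {C:59, D:26, P:23, G:12}
update C to QoS class 13 → {D:26, P:23, C:13, G:12}
transmit next → D; now {P:23, C:13, G:12}
update C to QoS class 50 → {C:50, P:23, G:12}
transmit next → C; now {P:23, G:12}
transmit next → P; now {G:12}
update G to QoS class 3 → {G:3}
add U (QoS class 15) → {U:15, G:3}
update U to QoS class 55 → {U:55, G:3}

[Y, K, R, D, C, P]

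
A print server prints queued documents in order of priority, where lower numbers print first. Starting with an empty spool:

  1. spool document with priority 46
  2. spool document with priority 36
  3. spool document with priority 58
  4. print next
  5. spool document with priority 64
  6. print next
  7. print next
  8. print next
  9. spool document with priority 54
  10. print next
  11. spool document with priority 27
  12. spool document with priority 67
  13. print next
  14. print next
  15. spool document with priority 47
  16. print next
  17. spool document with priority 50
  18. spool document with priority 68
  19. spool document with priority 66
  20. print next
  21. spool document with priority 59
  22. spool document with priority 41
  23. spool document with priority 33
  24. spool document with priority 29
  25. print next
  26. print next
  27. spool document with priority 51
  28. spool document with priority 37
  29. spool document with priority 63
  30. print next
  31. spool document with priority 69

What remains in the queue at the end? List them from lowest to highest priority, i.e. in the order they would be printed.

insert 46 → {46}
insert 36 → {36, 46}
insert 58 → {36, 46, 58}
print next → 36; now {46, 58}
insert 64 → {46, 58, 64}
print next → 46; now {58, 64}
print next → 58; now {64}
print next → 64; now {}
insert 54 → {54}
print next → 54; now {}
insert 27 → {27}
insert 67 → {27, 67}
print next → 27; now {67}
print next → 67; now {}
insert 47 → {47}
print next → 47; now {}
insert 50 → {50}
insert 68 → {50, 68}
insert 66 → {50, 66, 68}
print next → 50; now {66, 68}
insert 59 → {59, 66, 68}
insert 41 → {41, 59, 66, 68}
insert 33 → {33, 41, 59, 66, 68}
insert 29 → {29, 33, 41, 59, 66, 68}
print next → 29; now {33, 41, 59, 66, 68}
print next → 33; now {41, 59, 66, 68}
insert 51 → {41, 51, 59, 66, 68}
insert 37 → {37, 41, 51, 59, 66, 68}
insert 63 → {37, 41, 51, 59, 63, 66, 68}
print next → 37; now {41, 51, 59, 63, 66, 68}
insert 69 → {41, 51, 59, 63, 66, 68, 69}

[41, 51, 59, 63, 66, 68, 69]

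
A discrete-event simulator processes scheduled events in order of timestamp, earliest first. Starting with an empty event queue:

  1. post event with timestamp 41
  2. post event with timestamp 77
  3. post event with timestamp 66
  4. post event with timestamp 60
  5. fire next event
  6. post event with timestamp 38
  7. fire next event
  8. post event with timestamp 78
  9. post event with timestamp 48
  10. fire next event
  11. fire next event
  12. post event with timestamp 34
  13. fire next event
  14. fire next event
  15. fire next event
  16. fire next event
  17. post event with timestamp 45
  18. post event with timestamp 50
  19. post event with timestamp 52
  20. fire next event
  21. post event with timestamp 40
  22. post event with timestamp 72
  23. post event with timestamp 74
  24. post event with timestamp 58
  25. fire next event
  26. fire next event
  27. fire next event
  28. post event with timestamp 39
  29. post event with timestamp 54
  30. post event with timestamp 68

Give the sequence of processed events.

insert 41 → {41}
insert 77 → {41, 77}
insert 66 → {41, 66, 77}
insert 60 → {41, 60, 66, 77}
fire next event → 41; now {60, 66, 77}
insert 38 → {38, 60, 66, 77}
fire next event → 38; now {60, 66, 77}
insert 78 → {60, 66, 77, 78}
insert 48 → {48, 60, 66, 77, 78}
fire next event → 48; now {60, 66, 77, 78}
fire next event → 60; now {66, 77, 78}
insert 34 → {34, 66, 77, 78}
fire next event → 34; now {66, 77, 78}
fire next event → 66; now {77, 78}
fire next event → 77; now {78}
fire next event → 78; now {}
insert 45 → {45}
insert 50 → {45, 50}
insert 52 → {45, 50, 52}
fire next event → 45; now {50, 52}
insert 40 → {40, 50, 52}
insert 72 → {40, 50, 52, 72}
insert 74 → {40, 50, 52, 72, 74}
insert 58 → {40, 50, 52, 58, 72, 74}
fire next event → 40; now {50, 52, 58, 72, 74}
fire next event → 50; now {52, 58, 72, 74}
fire next event → 52; now {58, 72, 74}
insert 39 → {39, 58, 72, 74}
insert 54 → {39, 54, 58, 72, 74}
insert 68 → {39, 54, 58, 68, 72, 74}

41 → 38 → 48 → 60 → 34 → 66 → 77 → 78 → 45 → 40 → 50 → 52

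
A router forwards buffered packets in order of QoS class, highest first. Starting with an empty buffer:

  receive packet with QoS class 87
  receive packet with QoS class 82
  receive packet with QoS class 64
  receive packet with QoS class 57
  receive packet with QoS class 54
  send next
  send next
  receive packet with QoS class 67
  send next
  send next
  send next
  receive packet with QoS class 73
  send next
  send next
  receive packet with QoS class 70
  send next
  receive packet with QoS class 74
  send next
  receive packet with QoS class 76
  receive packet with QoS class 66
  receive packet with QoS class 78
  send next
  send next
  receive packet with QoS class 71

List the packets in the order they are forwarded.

insert 87 → {87}
insert 82 → {87, 82}
insert 64 → {87, 82, 64}
insert 57 → {87, 82, 64, 57}
insert 54 → {87, 82, 64, 57, 54}
send next → 87; now {82, 64, 57, 54}
send next → 82; now {64, 57, 54}
insert 67 → {67, 64, 57, 54}
send next → 67; now {64, 57, 54}
send next → 64; now {57, 54}
send next → 57; now {54}
insert 73 → {73, 54}
send next → 73; now {54}
send next → 54; now {}
insert 70 → {70}
send next → 70; now {}
insert 74 → {74}
send next → 74; now {}
insert 76 → {76}
insert 66 → {76, 66}
insert 78 → {78, 76, 66}
send next → 78; now {76, 66}
send next → 76; now {66}
insert 71 → {71, 66}

87, 82, 67, 64, 57, 73, 54, 70, 74, 78, 76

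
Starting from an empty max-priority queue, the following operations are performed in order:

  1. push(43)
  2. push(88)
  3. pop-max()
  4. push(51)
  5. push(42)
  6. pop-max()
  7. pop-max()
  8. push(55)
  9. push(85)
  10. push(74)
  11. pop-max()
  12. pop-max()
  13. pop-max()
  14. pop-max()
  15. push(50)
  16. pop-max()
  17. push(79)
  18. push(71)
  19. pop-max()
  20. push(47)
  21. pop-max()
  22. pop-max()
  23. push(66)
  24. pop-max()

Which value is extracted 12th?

insert 43 → {43}
insert 88 → {88, 43}
pop-max → 88; now {43}
insert 51 → {51, 43}
insert 42 → {51, 43, 42}
pop-max → 51; now {43, 42}
pop-max → 43; now {42}
insert 55 → {55, 42}
insert 85 → {85, 55, 42}
insert 74 → {85, 74, 55, 42}
pop-max → 85; now {74, 55, 42}
pop-max → 74; now {55, 42}
pop-max → 55; now {42}
pop-max → 42; now {}
insert 50 → {50}
pop-max → 50; now {}
insert 79 → {79}
insert 71 → {79, 71}
pop-max → 79; now {71}
insert 47 → {71, 47}
pop-max → 71; now {47}
pop-max → 47; now {}
insert 66 → {66}
pop-max → 66; now {}

66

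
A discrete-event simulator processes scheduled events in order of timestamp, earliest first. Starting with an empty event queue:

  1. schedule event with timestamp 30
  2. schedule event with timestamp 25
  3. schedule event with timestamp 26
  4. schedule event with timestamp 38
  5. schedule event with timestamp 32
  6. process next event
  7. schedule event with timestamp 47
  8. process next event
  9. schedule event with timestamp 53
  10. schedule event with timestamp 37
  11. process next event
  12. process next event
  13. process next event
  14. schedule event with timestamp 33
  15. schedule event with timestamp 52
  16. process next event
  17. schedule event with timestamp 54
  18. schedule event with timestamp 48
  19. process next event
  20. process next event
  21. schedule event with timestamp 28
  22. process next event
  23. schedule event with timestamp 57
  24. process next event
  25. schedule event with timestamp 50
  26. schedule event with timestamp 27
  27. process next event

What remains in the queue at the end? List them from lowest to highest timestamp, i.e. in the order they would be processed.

[50, 52, 53, 54, 57]

insert 30 → {30}
insert 25 → {25, 30}
insert 26 → {25, 26, 30}
insert 38 → {25, 26, 30, 38}
insert 32 → {25, 26, 30, 32, 38}
process next event → 25; now {26, 30, 32, 38}
insert 47 → {26, 30, 32, 38, 47}
process next event → 26; now {30, 32, 38, 47}
insert 53 → {30, 32, 38, 47, 53}
insert 37 → {30, 32, 37, 38, 47, 53}
process next event → 30; now {32, 37, 38, 47, 53}
process next event → 32; now {37, 38, 47, 53}
process next event → 37; now {38, 47, 53}
insert 33 → {33, 38, 47, 53}
insert 52 → {33, 38, 47, 52, 53}
process next event → 33; now {38, 47, 52, 53}
insert 54 → {38, 47, 52, 53, 54}
insert 48 → {38, 47, 48, 52, 53, 54}
process next event → 38; now {47, 48, 52, 53, 54}
process next event → 47; now {48, 52, 53, 54}
insert 28 → {28, 48, 52, 53, 54}
process next event → 28; now {48, 52, 53, 54}
insert 57 → {48, 52, 53, 54, 57}
process next event → 48; now {52, 53, 54, 57}
insert 50 → {50, 52, 53, 54, 57}
insert 27 → {27, 50, 52, 53, 54, 57}
process next event → 27; now {50, 52, 53, 54, 57}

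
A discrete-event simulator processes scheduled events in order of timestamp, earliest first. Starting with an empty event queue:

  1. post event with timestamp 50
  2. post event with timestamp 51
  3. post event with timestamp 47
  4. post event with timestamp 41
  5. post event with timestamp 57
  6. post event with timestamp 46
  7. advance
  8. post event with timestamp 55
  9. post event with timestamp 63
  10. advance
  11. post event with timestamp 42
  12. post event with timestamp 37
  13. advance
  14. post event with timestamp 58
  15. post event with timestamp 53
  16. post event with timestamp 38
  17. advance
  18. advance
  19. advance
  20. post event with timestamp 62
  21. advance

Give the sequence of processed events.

[41, 46, 37, 38, 42, 47, 50]

insert 50 → {50}
insert 51 → {50, 51}
insert 47 → {47, 50, 51}
insert 41 → {41, 47, 50, 51}
insert 57 → {41, 47, 50, 51, 57}
insert 46 → {41, 46, 47, 50, 51, 57}
advance → 41; now {46, 47, 50, 51, 57}
insert 55 → {46, 47, 50, 51, 55, 57}
insert 63 → {46, 47, 50, 51, 55, 57, 63}
advance → 46; now {47, 50, 51, 55, 57, 63}
insert 42 → {42, 47, 50, 51, 55, 57, 63}
insert 37 → {37, 42, 47, 50, 51, 55, 57, 63}
advance → 37; now {42, 47, 50, 51, 55, 57, 63}
insert 58 → {42, 47, 50, 51, 55, 57, 58, 63}
insert 53 → {42, 47, 50, 51, 53, 55, 57, 58, 63}
insert 38 → {38, 42, 47, 50, 51, 53, 55, 57, 58, 63}
advance → 38; now {42, 47, 50, 51, 53, 55, 57, 58, 63}
advance → 42; now {47, 50, 51, 53, 55, 57, 58, 63}
advance → 47; now {50, 51, 53, 55, 57, 58, 63}
insert 62 → {50, 51, 53, 55, 57, 58, 62, 63}
advance → 50; now {51, 53, 55, 57, 58, 62, 63}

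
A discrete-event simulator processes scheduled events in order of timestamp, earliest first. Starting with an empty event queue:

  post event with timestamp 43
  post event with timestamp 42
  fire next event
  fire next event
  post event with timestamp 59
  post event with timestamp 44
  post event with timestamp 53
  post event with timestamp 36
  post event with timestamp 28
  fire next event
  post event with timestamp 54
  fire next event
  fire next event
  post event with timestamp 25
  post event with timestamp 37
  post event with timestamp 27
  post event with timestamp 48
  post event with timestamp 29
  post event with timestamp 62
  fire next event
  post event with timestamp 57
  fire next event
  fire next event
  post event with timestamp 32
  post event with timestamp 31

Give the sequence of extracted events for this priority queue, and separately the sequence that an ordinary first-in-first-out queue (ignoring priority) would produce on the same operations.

insert 43 → {43}
insert 42 → {42, 43}
fire next event → 42; now {43}
fire next event → 43; now {}
insert 59 → {59}
insert 44 → {44, 59}
insert 53 → {44, 53, 59}
insert 36 → {36, 44, 53, 59}
insert 28 → {28, 36, 44, 53, 59}
fire next event → 28; now {36, 44, 53, 59}
insert 54 → {36, 44, 53, 54, 59}
fire next event → 36; now {44, 53, 54, 59}
fire next event → 44; now {53, 54, 59}
insert 25 → {25, 53, 54, 59}
insert 37 → {25, 37, 53, 54, 59}
insert 27 → {25, 27, 37, 53, 54, 59}
insert 48 → {25, 27, 37, 48, 53, 54, 59}
insert 29 → {25, 27, 29, 37, 48, 53, 54, 59}
insert 62 → {25, 27, 29, 37, 48, 53, 54, 59, 62}
fire next event → 25; now {27, 29, 37, 48, 53, 54, 59, 62}
insert 57 → {27, 29, 37, 48, 53, 54, 57, 59, 62}
fire next event → 27; now {29, 37, 48, 53, 54, 57, 59, 62}
fire next event → 29; now {37, 48, 53, 54, 57, 59, 62}
insert 32 → {32, 37, 48, 53, 54, 57, 59, 62}
insert 31 → {31, 32, 37, 48, 53, 54, 57, 59, 62}

priority queue: 42, 43, 28, 36, 44, 25, 27, 29; FIFO queue: 43 → 42 → 59 → 44 → 53 → 36 → 28 → 54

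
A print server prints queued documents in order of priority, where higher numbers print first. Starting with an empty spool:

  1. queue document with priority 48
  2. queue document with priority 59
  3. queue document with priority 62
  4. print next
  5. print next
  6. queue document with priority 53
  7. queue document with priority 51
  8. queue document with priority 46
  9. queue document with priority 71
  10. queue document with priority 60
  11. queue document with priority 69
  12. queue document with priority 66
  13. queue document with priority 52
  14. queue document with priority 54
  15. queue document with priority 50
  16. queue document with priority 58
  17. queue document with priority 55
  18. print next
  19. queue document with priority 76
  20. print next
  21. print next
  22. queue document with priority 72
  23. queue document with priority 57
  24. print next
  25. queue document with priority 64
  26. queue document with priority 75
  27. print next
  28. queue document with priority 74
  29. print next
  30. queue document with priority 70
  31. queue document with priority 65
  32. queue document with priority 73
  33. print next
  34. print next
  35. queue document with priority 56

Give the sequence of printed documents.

62, 59, 71, 76, 69, 72, 75, 74, 73, 70

insert 48 → {48}
insert 59 → {59, 48}
insert 62 → {62, 59, 48}
print next → 62; now {59, 48}
print next → 59; now {48}
insert 53 → {53, 48}
insert 51 → {53, 51, 48}
insert 46 → {53, 51, 48, 46}
insert 71 → {71, 53, 51, 48, 46}
insert 60 → {71, 60, 53, 51, 48, 46}
insert 69 → {71, 69, 60, 53, 51, 48, 46}
insert 66 → {71, 69, 66, 60, 53, 51, 48, 46}
insert 52 → {71, 69, 66, 60, 53, 52, 51, 48, 46}
insert 54 → {71, 69, 66, 60, 54, 53, 52, 51, 48, 46}
insert 50 → {71, 69, 66, 60, 54, 53, 52, 51, 50, 48, 46}
insert 58 → {71, 69, 66, 60, 58, 54, 53, 52, 51, 50, 48, 46}
insert 55 → {71, 69, 66, 60, 58, 55, 54, 53, 52, 51, 50, 48, 46}
print next → 71; now {69, 66, 60, 58, 55, 54, 53, 52, 51, 50, 48, 46}
insert 76 → {76, 69, 66, 60, 58, 55, 54, 53, 52, 51, 50, 48, 46}
print next → 76; now {69, 66, 60, 58, 55, 54, 53, 52, 51, 50, 48, 46}
print next → 69; now {66, 60, 58, 55, 54, 53, 52, 51, 50, 48, 46}
insert 72 → {72, 66, 60, 58, 55, 54, 53, 52, 51, 50, 48, 46}
insert 57 → {72, 66, 60, 58, 57, 55, 54, 53, 52, 51, 50, 48, 46}
print next → 72; now {66, 60, 58, 57, 55, 54, 53, 52, 51, 50, 48, 46}
insert 64 → {66, 64, 60, 58, 57, 55, 54, 53, 52, 51, 50, 48, 46}
insert 75 → {75, 66, 64, 60, 58, 57, 55, 54, 53, 52, 51, 50, 48, 46}
print next → 75; now {66, 64, 60, 58, 57, 55, 54, 53, 52, 51, 50, 48, 46}
insert 74 → {74, 66, 64, 60, 58, 57, 55, 54, 53, 52, 51, 50, 48, 46}
print next → 74; now {66, 64, 60, 58, 57, 55, 54, 53, 52, 51, 50, 48, 46}
insert 70 → {70, 66, 64, 60, 58, 57, 55, 54, 53, 52, 51, 50, 48, 46}
insert 65 → {70, 66, 65, 64, 60, 58, 57, 55, 54, 53, 52, 51, 50, 48, 46}
insert 73 → {73, 70, 66, 65, 64, 60, 58, 57, 55, 54, 53, 52, 51, 50, 48, 46}
print next → 73; now {70, 66, 65, 64, 60, 58, 57, 55, 54, 53, 52, 51, 50, 48, 46}
print next → 70; now {66, 65, 64, 60, 58, 57, 55, 54, 53, 52, 51, 50, 48, 46}
insert 56 → {66, 65, 64, 60, 58, 57, 56, 55, 54, 53, 52, 51, 50, 48, 46}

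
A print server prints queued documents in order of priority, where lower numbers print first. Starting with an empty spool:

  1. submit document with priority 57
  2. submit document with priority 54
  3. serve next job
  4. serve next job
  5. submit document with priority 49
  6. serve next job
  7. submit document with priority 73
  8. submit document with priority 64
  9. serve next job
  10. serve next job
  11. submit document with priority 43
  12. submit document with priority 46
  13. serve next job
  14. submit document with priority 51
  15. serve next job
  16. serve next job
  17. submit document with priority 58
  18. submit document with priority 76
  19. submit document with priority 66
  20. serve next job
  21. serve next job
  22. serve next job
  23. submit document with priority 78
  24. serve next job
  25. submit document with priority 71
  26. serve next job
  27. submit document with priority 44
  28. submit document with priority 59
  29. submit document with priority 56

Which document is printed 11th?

76

insert 57 → {57}
insert 54 → {54, 57}
serve next job → 54; now {57}
serve next job → 57; now {}
insert 49 → {49}
serve next job → 49; now {}
insert 73 → {73}
insert 64 → {64, 73}
serve next job → 64; now {73}
serve next job → 73; now {}
insert 43 → {43}
insert 46 → {43, 46}
serve next job → 43; now {46}
insert 51 → {46, 51}
serve next job → 46; now {51}
serve next job → 51; now {}
insert 58 → {58}
insert 76 → {58, 76}
insert 66 → {58, 66, 76}
serve next job → 58; now {66, 76}
serve next job → 66; now {76}
serve next job → 76; now {}
insert 78 → {78}
serve next job → 78; now {}
insert 71 → {71}
serve next job → 71; now {}
insert 44 → {44}
insert 59 → {44, 59}
insert 56 → {44, 56, 59}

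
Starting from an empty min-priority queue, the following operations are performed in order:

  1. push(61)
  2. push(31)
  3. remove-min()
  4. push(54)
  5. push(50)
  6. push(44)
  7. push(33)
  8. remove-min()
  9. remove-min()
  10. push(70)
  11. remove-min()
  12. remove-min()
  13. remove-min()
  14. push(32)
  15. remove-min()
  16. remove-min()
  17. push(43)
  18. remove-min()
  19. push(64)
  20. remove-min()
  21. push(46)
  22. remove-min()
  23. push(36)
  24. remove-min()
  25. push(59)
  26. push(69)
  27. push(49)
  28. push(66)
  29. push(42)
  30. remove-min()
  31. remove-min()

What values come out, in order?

[31, 33, 44, 50, 54, 61, 32, 70, 43, 64, 46, 36, 42, 49]

insert 61 → {61}
insert 31 → {31, 61}
remove-min → 31; now {61}
insert 54 → {54, 61}
insert 50 → {50, 54, 61}
insert 44 → {44, 50, 54, 61}
insert 33 → {33, 44, 50, 54, 61}
remove-min → 33; now {44, 50, 54, 61}
remove-min → 44; now {50, 54, 61}
insert 70 → {50, 54, 61, 70}
remove-min → 50; now {54, 61, 70}
remove-min → 54; now {61, 70}
remove-min → 61; now {70}
insert 32 → {32, 70}
remove-min → 32; now {70}
remove-min → 70; now {}
insert 43 → {43}
remove-min → 43; now {}
insert 64 → {64}
remove-min → 64; now {}
insert 46 → {46}
remove-min → 46; now {}
insert 36 → {36}
remove-min → 36; now {}
insert 59 → {59}
insert 69 → {59, 69}
insert 49 → {49, 59, 69}
insert 66 → {49, 59, 66, 69}
insert 42 → {42, 49, 59, 66, 69}
remove-min → 42; now {49, 59, 66, 69}
remove-min → 49; now {59, 66, 69}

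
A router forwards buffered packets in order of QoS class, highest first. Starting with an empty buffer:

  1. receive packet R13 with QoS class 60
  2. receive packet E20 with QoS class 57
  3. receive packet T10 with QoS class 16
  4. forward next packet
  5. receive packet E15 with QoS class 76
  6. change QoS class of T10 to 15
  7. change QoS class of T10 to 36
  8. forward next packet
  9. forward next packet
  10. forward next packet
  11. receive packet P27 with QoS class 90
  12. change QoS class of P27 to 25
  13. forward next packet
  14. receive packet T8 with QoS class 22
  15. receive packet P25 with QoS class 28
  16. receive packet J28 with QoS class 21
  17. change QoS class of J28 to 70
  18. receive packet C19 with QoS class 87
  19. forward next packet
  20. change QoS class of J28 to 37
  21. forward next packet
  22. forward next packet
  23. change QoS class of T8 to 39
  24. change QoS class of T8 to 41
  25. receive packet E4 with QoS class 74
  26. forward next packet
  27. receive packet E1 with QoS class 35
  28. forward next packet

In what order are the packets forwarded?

[R13, E15, E20, T10, P27, C19, J28, P25, E4, T8]

add R13 (QoS class 60) → {R13:60}
add E20 (QoS class 57) → {R13:60, E20:57}
add T10 (QoS class 16) → {R13:60, E20:57, T10:16}
forward next packet → R13; now {E20:57, T10:16}
add E15 (QoS class 76) → {E15:76, E20:57, T10:16}
update T10 to QoS class 15 → {E15:76, E20:57, T10:15}
update T10 to QoS class 36 → {E15:76, E20:57, T10:36}
forward next packet → E15; now {E20:57, T10:36}
forward next packet → E20; now {T10:36}
forward next packet → T10; now {}
add P27 (QoS class 90) → {P27:90}
update P27 to QoS class 25 → {P27:25}
forward next packet → P27; now {}
add T8 (QoS class 22) → {T8:22}
add P25 (QoS class 28) → {P25:28, T8:22}
add J28 (QoS class 21) → {P25:28, T8:22, J28:21}
update J28 to QoS class 70 → {J28:70, P25:28, T8:22}
add C19 (QoS class 87) → {C19:87, J28:70, P25:28, T8:22}
forward next packet → C19; now {J28:70, P25:28, T8:22}
update J28 to QoS class 37 → {J28:37, P25:28, T8:22}
forward next packet → J28; now {P25:28, T8:22}
forward next packet → P25; now {T8:22}
update T8 to QoS class 39 → {T8:39}
update T8 to QoS class 41 → {T8:41}
add E4 (QoS class 74) → {E4:74, T8:41}
forward next packet → E4; now {T8:41}
add E1 (QoS class 35) → {T8:41, E1:35}
forward next packet → T8; now {E1:35}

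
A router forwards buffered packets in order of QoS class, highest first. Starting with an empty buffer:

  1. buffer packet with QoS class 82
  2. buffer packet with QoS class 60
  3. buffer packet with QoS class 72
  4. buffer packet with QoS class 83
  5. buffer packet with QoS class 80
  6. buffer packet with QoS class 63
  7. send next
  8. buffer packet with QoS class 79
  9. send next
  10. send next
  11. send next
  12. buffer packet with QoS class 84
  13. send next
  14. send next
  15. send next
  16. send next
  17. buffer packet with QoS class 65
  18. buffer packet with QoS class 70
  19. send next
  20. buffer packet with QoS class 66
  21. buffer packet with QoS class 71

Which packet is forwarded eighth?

insert 82 → {82}
insert 60 → {82, 60}
insert 72 → {82, 72, 60}
insert 83 → {83, 82, 72, 60}
insert 80 → {83, 82, 80, 72, 60}
insert 63 → {83, 82, 80, 72, 63, 60}
send next → 83; now {82, 80, 72, 63, 60}
insert 79 → {82, 80, 79, 72, 63, 60}
send next → 82; now {80, 79, 72, 63, 60}
send next → 80; now {79, 72, 63, 60}
send next → 79; now {72, 63, 60}
insert 84 → {84, 72, 63, 60}
send next → 84; now {72, 63, 60}
send next → 72; now {63, 60}
send next → 63; now {60}
send next → 60; now {}
insert 65 → {65}
insert 70 → {70, 65}
send next → 70; now {65}
insert 66 → {66, 65}
insert 71 → {71, 66, 65}

60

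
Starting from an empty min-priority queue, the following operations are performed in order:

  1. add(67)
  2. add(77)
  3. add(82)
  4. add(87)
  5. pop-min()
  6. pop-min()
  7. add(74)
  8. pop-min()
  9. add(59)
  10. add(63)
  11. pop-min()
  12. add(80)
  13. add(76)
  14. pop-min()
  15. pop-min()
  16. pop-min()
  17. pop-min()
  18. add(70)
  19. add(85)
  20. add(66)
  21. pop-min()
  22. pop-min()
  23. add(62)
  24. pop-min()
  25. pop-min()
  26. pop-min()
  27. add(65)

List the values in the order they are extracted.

67 → 77 → 74 → 59 → 63 → 76 → 80 → 82 → 66 → 70 → 62 → 85 → 87

insert 67 → {67}
insert 77 → {67, 77}
insert 82 → {67, 77, 82}
insert 87 → {67, 77, 82, 87}
pop-min → 67; now {77, 82, 87}
pop-min → 77; now {82, 87}
insert 74 → {74, 82, 87}
pop-min → 74; now {82, 87}
insert 59 → {59, 82, 87}
insert 63 → {59, 63, 82, 87}
pop-min → 59; now {63, 82, 87}
insert 80 → {63, 80, 82, 87}
insert 76 → {63, 76, 80, 82, 87}
pop-min → 63; now {76, 80, 82, 87}
pop-min → 76; now {80, 82, 87}
pop-min → 80; now {82, 87}
pop-min → 82; now {87}
insert 70 → {70, 87}
insert 85 → {70, 85, 87}
insert 66 → {66, 70, 85, 87}
pop-min → 66; now {70, 85, 87}
pop-min → 70; now {85, 87}
insert 62 → {62, 85, 87}
pop-min → 62; now {85, 87}
pop-min → 85; now {87}
pop-min → 87; now {}
insert 65 → {65}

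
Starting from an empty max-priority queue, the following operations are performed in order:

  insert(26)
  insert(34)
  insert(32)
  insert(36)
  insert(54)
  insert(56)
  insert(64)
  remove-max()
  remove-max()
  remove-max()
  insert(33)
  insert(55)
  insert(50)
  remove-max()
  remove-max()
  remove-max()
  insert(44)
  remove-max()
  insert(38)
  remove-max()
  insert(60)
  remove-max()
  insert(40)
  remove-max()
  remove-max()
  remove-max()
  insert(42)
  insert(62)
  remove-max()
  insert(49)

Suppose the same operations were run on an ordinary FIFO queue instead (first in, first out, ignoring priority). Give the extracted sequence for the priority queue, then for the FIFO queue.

priority queue: 64 → 56 → 54 → 55 → 50 → 36 → 44 → 38 → 60 → 40 → 34 → 33 → 62; FIFO queue: 26 → 34 → 32 → 36 → 54 → 56 → 64 → 33 → 55 → 50 → 44 → 38 → 60

insert 26 → {26}
insert 34 → {34, 26}
insert 32 → {34, 32, 26}
insert 36 → {36, 34, 32, 26}
insert 54 → {54, 36, 34, 32, 26}
insert 56 → {56, 54, 36, 34, 32, 26}
insert 64 → {64, 56, 54, 36, 34, 32, 26}
remove-max → 64; now {56, 54, 36, 34, 32, 26}
remove-max → 56; now {54, 36, 34, 32, 26}
remove-max → 54; now {36, 34, 32, 26}
insert 33 → {36, 34, 33, 32, 26}
insert 55 → {55, 36, 34, 33, 32, 26}
insert 50 → {55, 50, 36, 34, 33, 32, 26}
remove-max → 55; now {50, 36, 34, 33, 32, 26}
remove-max → 50; now {36, 34, 33, 32, 26}
remove-max → 36; now {34, 33, 32, 26}
insert 44 → {44, 34, 33, 32, 26}
remove-max → 44; now {34, 33, 32, 26}
insert 38 → {38, 34, 33, 32, 26}
remove-max → 38; now {34, 33, 32, 26}
insert 60 → {60, 34, 33, 32, 26}
remove-max → 60; now {34, 33, 32, 26}
insert 40 → {40, 34, 33, 32, 26}
remove-max → 40; now {34, 33, 32, 26}
remove-max → 34; now {33, 32, 26}
remove-max → 33; now {32, 26}
insert 42 → {42, 32, 26}
insert 62 → {62, 42, 32, 26}
remove-max → 62; now {42, 32, 26}
insert 49 → {49, 42, 32, 26}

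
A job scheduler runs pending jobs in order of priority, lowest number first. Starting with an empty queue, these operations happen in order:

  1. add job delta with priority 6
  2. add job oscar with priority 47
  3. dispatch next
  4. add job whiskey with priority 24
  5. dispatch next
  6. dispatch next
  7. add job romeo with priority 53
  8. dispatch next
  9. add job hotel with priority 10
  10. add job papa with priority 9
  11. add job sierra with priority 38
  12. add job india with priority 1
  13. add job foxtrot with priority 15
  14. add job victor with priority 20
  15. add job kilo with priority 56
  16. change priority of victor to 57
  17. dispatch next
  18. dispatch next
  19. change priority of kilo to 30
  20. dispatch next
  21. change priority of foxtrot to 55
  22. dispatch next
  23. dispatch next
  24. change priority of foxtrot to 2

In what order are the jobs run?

add delta (priority 6) → {delta:6}
add oscar (priority 47) → {delta:6, oscar:47}
dispatch next → delta; now {oscar:47}
add whiskey (priority 24) → {whiskey:24, oscar:47}
dispatch next → whiskey; now {oscar:47}
dispatch next → oscar; now {}
add romeo (priority 53) → {romeo:53}
dispatch next → romeo; now {}
add hotel (priority 10) → {hotel:10}
add papa (priority 9) → {papa:9, hotel:10}
add sierra (priority 38) → {papa:9, hotel:10, sierra:38}
add india (priority 1) → {india:1, papa:9, hotel:10, sierra:38}
add foxtrot (priority 15) → {india:1, papa:9, hotel:10, foxtrot:15, sierra:38}
add victor (priority 20) → {india:1, papa:9, hotel:10, foxtrot:15, victor:20, sierra:38}
add kilo (priority 56) → {india:1, papa:9, hotel:10, foxtrot:15, victor:20, sierra:38, kilo:56}
update victor to priority 57 → {india:1, papa:9, hotel:10, foxtrot:15, sierra:38, kilo:56, victor:57}
dispatch next → india; now {papa:9, hotel:10, foxtrot:15, sierra:38, kilo:56, victor:57}
dispatch next → papa; now {hotel:10, foxtrot:15, sierra:38, kilo:56, victor:57}
update kilo to priority 30 → {hotel:10, foxtrot:15, kilo:30, sierra:38, victor:57}
dispatch next → hotel; now {foxtrot:15, kilo:30, sierra:38, victor:57}
update foxtrot to priority 55 → {kilo:30, sierra:38, foxtrot:55, victor:57}
dispatch next → kilo; now {sierra:38, foxtrot:55, victor:57}
dispatch next → sierra; now {foxtrot:55, victor:57}
update foxtrot to priority 2 → {foxtrot:2, victor:57}

[delta, whiskey, oscar, romeo, india, papa, hotel, kilo, sierra]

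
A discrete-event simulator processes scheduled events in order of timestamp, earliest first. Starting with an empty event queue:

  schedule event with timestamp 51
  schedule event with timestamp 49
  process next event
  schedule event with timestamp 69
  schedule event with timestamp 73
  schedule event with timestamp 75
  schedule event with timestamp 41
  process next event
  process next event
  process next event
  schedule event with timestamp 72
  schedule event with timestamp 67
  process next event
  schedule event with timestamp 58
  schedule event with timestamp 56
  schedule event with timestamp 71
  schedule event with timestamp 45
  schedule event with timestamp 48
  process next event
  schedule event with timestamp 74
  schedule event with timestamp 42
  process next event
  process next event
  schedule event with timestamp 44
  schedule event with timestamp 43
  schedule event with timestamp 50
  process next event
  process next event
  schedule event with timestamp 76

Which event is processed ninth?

insert 51 → {51}
insert 49 → {49, 51}
process next event → 49; now {51}
insert 69 → {51, 69}
insert 73 → {51, 69, 73}
insert 75 → {51, 69, 73, 75}
insert 41 → {41, 51, 69, 73, 75}
process next event → 41; now {51, 69, 73, 75}
process next event → 51; now {69, 73, 75}
process next event → 69; now {73, 75}
insert 72 → {72, 73, 75}
insert 67 → {67, 72, 73, 75}
process next event → 67; now {72, 73, 75}
insert 58 → {58, 72, 73, 75}
insert 56 → {56, 58, 72, 73, 75}
insert 71 → {56, 58, 71, 72, 73, 75}
insert 45 → {45, 56, 58, 71, 72, 73, 75}
insert 48 → {45, 48, 56, 58, 71, 72, 73, 75}
process next event → 45; now {48, 56, 58, 71, 72, 73, 75}
insert 74 → {48, 56, 58, 71, 72, 73, 74, 75}
insert 42 → {42, 48, 56, 58, 71, 72, 73, 74, 75}
process next event → 42; now {48, 56, 58, 71, 72, 73, 74, 75}
process next event → 48; now {56, 58, 71, 72, 73, 74, 75}
insert 44 → {44, 56, 58, 71, 72, 73, 74, 75}
insert 43 → {43, 44, 56, 58, 71, 72, 73, 74, 75}
insert 50 → {43, 44, 50, 56, 58, 71, 72, 73, 74, 75}
process next event → 43; now {44, 50, 56, 58, 71, 72, 73, 74, 75}
process next event → 44; now {50, 56, 58, 71, 72, 73, 74, 75}
insert 76 → {50, 56, 58, 71, 72, 73, 74, 75, 76}

43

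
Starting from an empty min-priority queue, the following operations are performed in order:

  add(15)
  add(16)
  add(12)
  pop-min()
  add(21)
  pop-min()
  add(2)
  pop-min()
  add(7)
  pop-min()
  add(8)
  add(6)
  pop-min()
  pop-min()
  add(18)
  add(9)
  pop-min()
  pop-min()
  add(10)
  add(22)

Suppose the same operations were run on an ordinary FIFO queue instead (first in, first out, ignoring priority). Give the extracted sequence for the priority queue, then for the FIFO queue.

insert 15 → {15}
insert 16 → {15, 16}
insert 12 → {12, 15, 16}
pop-min → 12; now {15, 16}
insert 21 → {15, 16, 21}
pop-min → 15; now {16, 21}
insert 2 → {2, 16, 21}
pop-min → 2; now {16, 21}
insert 7 → {7, 16, 21}
pop-min → 7; now {16, 21}
insert 8 → {8, 16, 21}
insert 6 → {6, 8, 16, 21}
pop-min → 6; now {8, 16, 21}
pop-min → 8; now {16, 21}
insert 18 → {16, 18, 21}
insert 9 → {9, 16, 18, 21}
pop-min → 9; now {16, 18, 21}
pop-min → 16; now {18, 21}
insert 10 → {10, 18, 21}
insert 22 → {10, 18, 21, 22}

priority queue: [12, 15, 2, 7, 6, 8, 9, 16]; FIFO queue: 15, 16, 12, 21, 2, 7, 8, 6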